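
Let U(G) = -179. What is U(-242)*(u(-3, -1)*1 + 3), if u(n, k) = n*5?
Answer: 2148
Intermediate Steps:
u(n, k) = 5*n
U(-242)*(u(-3, -1)*1 + 3) = -179*((5*(-3))*1 + 3) = -179*(-15*1 + 3) = -179*(-15 + 3) = -179*(-12) = 2148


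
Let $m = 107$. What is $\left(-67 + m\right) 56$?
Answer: $2240$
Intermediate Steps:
$\left(-67 + m\right) 56 = \left(-67 + 107\right) 56 = 40 \cdot 56 = 2240$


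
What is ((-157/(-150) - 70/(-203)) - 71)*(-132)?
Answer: 6661534/725 ≈ 9188.3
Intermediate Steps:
((-157/(-150) - 70/(-203)) - 71)*(-132) = ((-157*(-1/150) - 70*(-1/203)) - 71)*(-132) = ((157/150 + 10/29) - 71)*(-132) = (6053/4350 - 71)*(-132) = -302797/4350*(-132) = 6661534/725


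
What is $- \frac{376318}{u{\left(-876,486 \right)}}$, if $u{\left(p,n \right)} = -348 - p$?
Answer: $- \frac{188159}{264} \approx -712.72$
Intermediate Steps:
$- \frac{376318}{u{\left(-876,486 \right)}} = - \frac{376318}{-348 - -876} = - \frac{376318}{-348 + 876} = - \frac{376318}{528} = \left(-376318\right) \frac{1}{528} = - \frac{188159}{264}$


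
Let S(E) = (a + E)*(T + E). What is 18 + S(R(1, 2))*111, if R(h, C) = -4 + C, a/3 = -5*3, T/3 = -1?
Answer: 26103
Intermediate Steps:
T = -3 (T = 3*(-1) = -3)
a = -45 (a = 3*(-5*3) = 3*(-15) = -45)
S(E) = (-45 + E)*(-3 + E)
18 + S(R(1, 2))*111 = 18 + (135 + (-4 + 2)² - 48*(-4 + 2))*111 = 18 + (135 + (-2)² - 48*(-2))*111 = 18 + (135 + 4 + 96)*111 = 18 + 235*111 = 18 + 26085 = 26103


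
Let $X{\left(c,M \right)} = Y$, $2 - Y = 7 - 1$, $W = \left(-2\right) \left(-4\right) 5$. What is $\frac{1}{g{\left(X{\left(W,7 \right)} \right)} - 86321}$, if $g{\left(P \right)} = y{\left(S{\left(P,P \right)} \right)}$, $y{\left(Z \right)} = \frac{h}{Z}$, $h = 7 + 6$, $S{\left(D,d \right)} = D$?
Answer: $- \frac{4}{345297} \approx -1.1584 \cdot 10^{-5}$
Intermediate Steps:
$W = 40$ ($W = 8 \cdot 5 = 40$)
$h = 13$
$Y = -4$ ($Y = 2 - \left(7 - 1\right) = 2 - 6 = -4$)
$y{\left(Z \right)} = \frac{13}{Z}$
$X{\left(c,M \right)} = -4$
$g{\left(P \right)} = \frac{13}{P}$
$\frac{1}{g{\left(X{\left(W,7 \right)} \right)} - 86321} = \frac{1}{\frac{13}{-4} - 86321} = \frac{1}{13 \left(- \frac{1}{4}\right) - 86321} = \frac{1}{- \frac{13}{4} - 86321} = \frac{1}{- \frac{345297}{4}} = - \frac{4}{345297}$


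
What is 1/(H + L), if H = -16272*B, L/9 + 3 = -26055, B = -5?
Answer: -1/153162 ≈ -6.5290e-6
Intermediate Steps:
L = -234522 (L = -27 + 9*(-26055) = -27 - 234495 = -234522)
H = 81360 (H = -16272*(-5) = 81360)
1/(H + L) = 1/(81360 - 234522) = 1/(-153162) = -1/153162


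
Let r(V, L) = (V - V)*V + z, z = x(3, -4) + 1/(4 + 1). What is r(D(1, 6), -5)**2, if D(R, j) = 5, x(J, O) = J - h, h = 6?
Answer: 196/25 ≈ 7.8400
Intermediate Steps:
x(J, O) = -6 + J (x(J, O) = J - 1*6 = J - 6 = -6 + J)
z = -14/5 (z = (-6 + 3) + 1/(4 + 1) = -3 + 1/5 = -14/5 ≈ -2.8000)
r(V, L) = -14/5 (r(V, L) = (V - V)*V - 14/5 = 0*V - 14/5 = 0 - 14/5 = -14/5)
r(D(1, 6), -5)**2 = (-14/5)**2 = 196/25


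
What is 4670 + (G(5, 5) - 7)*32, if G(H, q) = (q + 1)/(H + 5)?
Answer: 22326/5 ≈ 4465.2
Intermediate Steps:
G(H, q) = (1 + q)/(5 + H)
4670 + (G(5, 5) - 7)*32 = 4670 + ((1 + 5)/(5 + 5) - 7)*32 = 4670 + (6/10 - 7)*32 = 4670 + ((⅒)*6 - 7)*32 = 4670 + (⅗ - 7)*32 = 4670 - 32/5*32 = 4670 - 1024/5 = 22326/5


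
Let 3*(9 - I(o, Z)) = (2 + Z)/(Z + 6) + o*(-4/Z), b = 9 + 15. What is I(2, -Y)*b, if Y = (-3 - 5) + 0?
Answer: 1528/7 ≈ 218.29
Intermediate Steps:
b = 24
Y = -8 (Y = -8 + 0 = -8)
I(o, Z) = 9 - (2 + Z)/(3*(6 + Z)) + 4*o/(3*Z) (I(o, Z) = 9 - ((2 + Z)/(Z + 6) + o*(-4/Z))/3 = 9 - ((2 + Z)/(6 + Z) - 4*o/Z)/3 = 9 + (-(2 + Z)/(3*(6 + Z)) + 4*o/(3*Z)) = 9 - (2 + Z)/(3*(6 + Z)) + 4*o/(3*Z))
I(2, -Y)*b = (2*(12*2 + 13*(-1*(-8))**2 + 80*(-1*(-8)) + 2*(-1*(-8))*2)/(3*((-1*(-8)))*(6 - 1*(-8))))*24 = ((2/3)*(24 + 13*8**2 + 80*8 + 2*8*2)/(8*(6 + 8)))*24 = ((2/3)*(1/8)*(24 + 13*64 + 640 + 32)/14)*24 = ((2/3)*(1/8)*(1/14)*(24 + 832 + 640 + 32))*24 = ((2/3)*(1/8)*(1/14)*1528)*24 = (191/21)*24 = 1528/7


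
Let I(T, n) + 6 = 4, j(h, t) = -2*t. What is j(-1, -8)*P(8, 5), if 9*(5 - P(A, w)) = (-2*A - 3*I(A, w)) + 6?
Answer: 784/9 ≈ 87.111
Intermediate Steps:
I(T, n) = -2 (I(T, n) = -6 + 4 = -2)
P(A, w) = 11/3 + 2*A/9 (P(A, w) = 5 - ((-2*A - 3*(-2)) + 6)/9 = 5 - ((-2*A + 6) + 6)/9 = 5 - ((6 - 2*A) + 6)/9 = 5 - (12 - 2*A)/9 = 5 + (-4/3 + 2*A/9) = 11/3 + 2*A/9)
j(-1, -8)*P(8, 5) = (-2*(-8))*(11/3 + (2/9)*8) = 16*(11/3 + 16/9) = 16*(49/9) = 784/9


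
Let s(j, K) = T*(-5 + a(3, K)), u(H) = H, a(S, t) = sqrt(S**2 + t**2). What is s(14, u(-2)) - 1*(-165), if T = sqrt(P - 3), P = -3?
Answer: 165 + I*sqrt(6)*(-5 + sqrt(13)) ≈ 165.0 - 3.4157*I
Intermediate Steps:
T = I*sqrt(6) (T = sqrt(-3 - 3) = sqrt(-6) = I*sqrt(6) ≈ 2.4495*I)
s(j, K) = I*sqrt(6)*(-5 + sqrt(9 + K**2)) (s(j, K) = (I*sqrt(6))*(-5 + sqrt(3**2 + K**2)) = (I*sqrt(6))*(-5 + sqrt(9 + K**2)) = I*sqrt(6)*(-5 + sqrt(9 + K**2)))
s(14, u(-2)) - 1*(-165) = I*sqrt(6)*(-5 + sqrt(9 + (-2)**2)) - 1*(-165) = I*sqrt(6)*(-5 + sqrt(9 + 4)) + 165 = I*sqrt(6)*(-5 + sqrt(13)) + 165 = 165 + I*sqrt(6)*(-5 + sqrt(13))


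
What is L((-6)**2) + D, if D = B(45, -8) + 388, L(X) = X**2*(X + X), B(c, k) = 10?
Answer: 93710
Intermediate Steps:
L(X) = 2*X**3 (L(X) = X**2*(2*X) = 2*X**3)
D = 398 (D = 10 + 388 = 398)
L((-6)**2) + D = 2*((-6)**2)**3 + 398 = 2*36**3 + 398 = 2*46656 + 398 = 93312 + 398 = 93710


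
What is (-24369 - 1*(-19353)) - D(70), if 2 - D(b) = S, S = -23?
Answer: -5041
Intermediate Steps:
D(b) = 25 (D(b) = 2 - 1*(-23) = 2 + 23 = 25)
(-24369 - 1*(-19353)) - D(70) = (-24369 - 1*(-19353)) - 1*25 = (-24369 + 19353) - 25 = -5016 - 25 = -5041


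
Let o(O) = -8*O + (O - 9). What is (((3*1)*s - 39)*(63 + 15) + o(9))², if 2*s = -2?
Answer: 11209104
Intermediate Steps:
s = -1 (s = (½)*(-2) = -1)
o(O) = -9 - 7*O (o(O) = -8*O + (-9 + O) = -9 - 7*O)
(((3*1)*s - 39)*(63 + 15) + o(9))² = (((3*1)*(-1) - 39)*(63 + 15) + (-9 - 7*9))² = ((3*(-1) - 39)*78 + (-9 - 63))² = ((-3 - 39)*78 - 72)² = (-42*78 - 72)² = (-3276 - 72)² = (-3348)² = 11209104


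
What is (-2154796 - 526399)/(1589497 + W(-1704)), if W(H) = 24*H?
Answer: -2681195/1548601 ≈ -1.7314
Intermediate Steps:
(-2154796 - 526399)/(1589497 + W(-1704)) = (-2154796 - 526399)/(1589497 + 24*(-1704)) = -2681195/(1589497 - 40896) = -2681195/1548601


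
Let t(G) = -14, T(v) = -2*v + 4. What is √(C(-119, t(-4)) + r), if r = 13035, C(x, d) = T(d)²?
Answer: √14059 ≈ 118.57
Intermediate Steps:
T(v) = 4 - 2*v
C(x, d) = (4 - 2*d)²
√(C(-119, t(-4)) + r) = √(4*(-2 - 14)² + 13035) = √(4*(-16)² + 13035) = √(4*256 + 13035) = √(1024 + 13035) = √14059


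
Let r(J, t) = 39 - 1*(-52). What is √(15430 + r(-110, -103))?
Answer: √15521 ≈ 124.58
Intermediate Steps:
r(J, t) = 91 (r(J, t) = 39 + 52 = 91)
√(15430 + r(-110, -103)) = √(15430 + 91) = √15521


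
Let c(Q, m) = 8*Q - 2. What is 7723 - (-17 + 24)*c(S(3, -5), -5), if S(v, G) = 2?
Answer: 7625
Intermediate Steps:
c(Q, m) = -2 + 8*Q
7723 - (-17 + 24)*c(S(3, -5), -5) = 7723 - (-17 + 24)*(-2 + 8*2) = 7723 - 7*(-2 + 16) = 7723 - 7*14 = 7723 - 1*98 = 7723 - 98 = 7625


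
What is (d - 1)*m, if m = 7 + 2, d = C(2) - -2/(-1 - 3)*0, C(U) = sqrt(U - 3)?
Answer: -9 + 9*I ≈ -9.0 + 9.0*I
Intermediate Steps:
C(U) = sqrt(-3 + U)
d = I (d = sqrt(-3 + 2) - -2/(-1 - 3)*0 = sqrt(-1) - -2/(-4)*0 = I - (-1/4*(-2))*0 = I - 0/2 = I - 1*0 = I + 0 = I ≈ 1.0*I)
m = 9
(d - 1)*m = (I - 1)*9 = (-1 + I)*9 = -9 + 9*I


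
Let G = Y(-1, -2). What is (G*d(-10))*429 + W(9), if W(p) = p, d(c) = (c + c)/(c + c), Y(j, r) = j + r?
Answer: -1278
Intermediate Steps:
G = -3 (G = -1 - 2 = -3)
d(c) = 1 (d(c) = (2*c)/((2*c)) = (2*c)*(1/(2*c)) = 1)
(G*d(-10))*429 + W(9) = -3*1*429 + 9 = -3*429 + 9 = -1287 + 9 = -1278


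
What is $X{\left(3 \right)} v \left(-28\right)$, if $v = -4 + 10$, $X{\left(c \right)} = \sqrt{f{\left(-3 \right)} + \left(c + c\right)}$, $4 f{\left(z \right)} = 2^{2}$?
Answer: $- 168 \sqrt{7} \approx -444.49$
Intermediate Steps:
$f{\left(z \right)} = 1$ ($f{\left(z \right)} = \frac{2^{2}}{4} = \frac{1}{4} \cdot 4 = 1$)
$X{\left(c \right)} = \sqrt{1 + 2 c}$ ($X{\left(c \right)} = \sqrt{1 + \left(c + c\right)} = \sqrt{1 + 2 c}$)
$v = 6$
$X{\left(3 \right)} v \left(-28\right) = \sqrt{1 + 2 \cdot 3} \cdot 6 \left(-28\right) = \sqrt{1 + 6} \cdot 6 \left(-28\right) = \sqrt{7} \cdot 6 \left(-28\right) = 6 \sqrt{7} \left(-28\right) = - 168 \sqrt{7}$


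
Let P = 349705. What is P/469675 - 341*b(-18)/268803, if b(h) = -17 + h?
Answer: 19921464848/25250009805 ≈ 0.78897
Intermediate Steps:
P/469675 - 341*b(-18)/268803 = 349705/469675 - 341*(-17 - 18)/268803 = 349705*(1/469675) - 341*(-35)*(1/268803) = 69941/93935 + 11935*(1/268803) = 69941/93935 + 11935/268803 = 19921464848/25250009805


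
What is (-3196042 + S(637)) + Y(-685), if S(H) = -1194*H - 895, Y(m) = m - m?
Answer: -3957515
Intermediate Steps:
Y(m) = 0
S(H) = -895 - 1194*H
(-3196042 + S(637)) + Y(-685) = (-3196042 + (-895 - 1194*637)) + 0 = (-3196042 + (-895 - 760578)) + 0 = (-3196042 - 761473) + 0 = -3957515 + 0 = -3957515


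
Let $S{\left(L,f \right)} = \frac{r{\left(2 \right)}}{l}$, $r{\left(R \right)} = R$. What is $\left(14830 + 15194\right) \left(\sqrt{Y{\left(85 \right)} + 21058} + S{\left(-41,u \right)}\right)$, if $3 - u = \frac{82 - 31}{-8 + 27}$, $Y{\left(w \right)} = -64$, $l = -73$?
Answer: $- \frac{60048}{73} + 30024 \sqrt{20994} \approx 4.3494 \cdot 10^{6}$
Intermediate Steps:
$u = \frac{6}{19}$ ($u = 3 - \frac{82 - 31}{-8 + 27} = 3 - \frac{51}{19} = \frac{6}{19} \approx 0.31579$)
$S{\left(L,f \right)} = - \frac{2}{73}$ ($S{\left(L,f \right)} = \frac{2}{-73} = 2 \left(- \frac{1}{73}\right) = - \frac{2}{73}$)
$\left(14830 + 15194\right) \left(\sqrt{Y{\left(85 \right)} + 21058} + S{\left(-41,u \right)}\right) = \left(14830 + 15194\right) \left(\sqrt{-64 + 21058} - \frac{2}{73}\right) = 30024 \left(\sqrt{20994} - \frac{2}{73}\right) = 30024 \left(- \frac{2}{73} + \sqrt{20994}\right) = - \frac{60048}{73} + 30024 \sqrt{20994}$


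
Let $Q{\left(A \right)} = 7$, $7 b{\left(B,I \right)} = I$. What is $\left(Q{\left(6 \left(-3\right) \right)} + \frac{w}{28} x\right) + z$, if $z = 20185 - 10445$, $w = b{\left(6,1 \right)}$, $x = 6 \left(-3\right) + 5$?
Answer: $\frac{1910399}{196} \approx 9746.9$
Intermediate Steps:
$b{\left(B,I \right)} = \frac{I}{7}$
$x = -13$ ($x = -18 + 5 = -13$)
$w = \frac{1}{7}$ ($w = \frac{1}{7} \cdot 1 = \frac{1}{7} \approx 0.14286$)
$z = 9740$ ($z = 20185 - 10445 = 9740$)
$\left(Q{\left(6 \left(-3\right) \right)} + \frac{w}{28} x\right) + z = \left(7 + \frac{1}{7 \cdot 28} \left(-13\right)\right) + 9740 = \left(7 + \frac{1}{7} \cdot \frac{1}{28} \left(-13\right)\right) + 9740 = \left(7 + \frac{1}{196} \left(-13\right)\right) + 9740 = \left(7 - \frac{13}{196}\right) + 9740 = \frac{1359}{196} + 9740 = \frac{1910399}{196}$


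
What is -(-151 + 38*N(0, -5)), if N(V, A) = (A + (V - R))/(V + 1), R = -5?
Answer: 151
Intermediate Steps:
N(V, A) = (5 + A + V)/(1 + V) (N(V, A) = (A + (V - 1*(-5)))/(V + 1) = (A + (V + 5))/(1 + V) = (A + (5 + V))/(1 + V) = (5 + A + V)/(1 + V))
-(-151 + 38*N(0, -5)) = -(-151 + 38*((5 - 5 + 0)/(1 + 0))) = -(-151 + 38*(0/1)) = -(-151 + 38*(1*0)) = -(-151 + 38*0) = -(-151 + 0) = -1*(-151) = 151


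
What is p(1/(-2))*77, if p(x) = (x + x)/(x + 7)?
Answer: -154/13 ≈ -11.846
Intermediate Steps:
p(x) = 2*x/(7 + x) (p(x) = (2*x)/(7 + x) = 2*x/(7 + x))
p(1/(-2))*77 = (2/(-2*(7 + 1/(-2))))*77 = (2*(-½)/(7 - ½))*77 = (2*(-½)/(13/2))*77 = (2*(-½)*(2/13))*77 = -2/13*77 = -154/13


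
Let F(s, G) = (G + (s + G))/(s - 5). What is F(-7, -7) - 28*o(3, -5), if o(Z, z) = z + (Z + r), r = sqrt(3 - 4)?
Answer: 231/4 - 28*I ≈ 57.75 - 28.0*I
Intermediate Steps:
F(s, G) = (s + 2*G)/(-5 + s) (F(s, G) = (G + (G + s))/(-5 + s) = (s + 2*G)/(-5 + s))
r = I (r = sqrt(-1) = I ≈ 1.0*I)
o(Z, z) = I + Z + z (o(Z, z) = z + (Z + I) = z + (I + Z) = I + Z + z)
F(-7, -7) - 28*o(3, -5) = (-7 + 2*(-7))/(-5 - 7) - 28*(I + 3 - 5) = (-7 - 14)/(-12) - 28*(-2 + I) = -1/12*(-21) + (56 - 28*I) = 7/4 + (56 - 28*I) = 231/4 - 28*I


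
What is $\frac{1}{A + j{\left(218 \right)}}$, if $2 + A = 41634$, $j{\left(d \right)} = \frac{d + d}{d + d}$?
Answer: $\frac{1}{41633} \approx 2.4019 \cdot 10^{-5}$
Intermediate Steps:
$j{\left(d \right)} = 1$ ($j{\left(d \right)} = \frac{2 d}{2 d} = 2 d \frac{1}{2 d} = 1$)
$A = 41632$ ($A = -2 + 41634 = 41632$)
$\frac{1}{A + j{\left(218 \right)}} = \frac{1}{41632 + 1} = \frac{1}{41633}$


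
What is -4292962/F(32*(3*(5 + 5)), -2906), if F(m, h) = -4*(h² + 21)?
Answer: 2146481/16889714 ≈ 0.12709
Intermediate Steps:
F(m, h) = -84 - 4*h² (F(m, h) = -4*(21 + h²) = -84 - 4*h²)
-4292962/F(32*(3*(5 + 5)), -2906) = -4292962/(-84 - 4*(-2906)²) = -4292962/(-84 - 4*8444836) = -4292962/(-84 - 33779344) = -4292962/(-33779428) = -4292962*(-1/33779428) = 2146481/16889714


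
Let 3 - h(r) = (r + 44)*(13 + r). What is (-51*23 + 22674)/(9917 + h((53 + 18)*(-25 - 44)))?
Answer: -7167/7903870 ≈ -0.00090677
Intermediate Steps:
h(r) = 3 - (13 + r)*(44 + r) (h(r) = 3 - (r + 44)*(13 + r) = 3 - (44 + r)*(13 + r) = 3 - (13 + r)*(44 + r))
(-51*23 + 22674)/(9917 + h((53 + 18)*(-25 - 44))) = (-51*23 + 22674)/(9917 + (-569 - ((53 + 18)*(-25 - 44))² - 57*(53 + 18)*(-25 - 44))) = (-1173 + 22674)/(9917 + (-569 - (71*(-69))² - 4047*(-69))) = 21501/(9917 + (-569 - 1*(-4899)² - 57*(-4899))) = 21501/(9917 + (-569 - 1*24000201 + 279243)) = 21501/(9917 + (-569 - 24000201 + 279243)) = 21501/(9917 - 23721527) = 21501/(-23711610) = 21501*(-1/23711610) = -7167/7903870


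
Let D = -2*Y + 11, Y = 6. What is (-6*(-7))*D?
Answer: -42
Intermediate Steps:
D = -1 (D = -2*6 + 11 = -12 + 11 = -1)
(-6*(-7))*D = -6*(-7)*(-1) = 42*(-1) = -42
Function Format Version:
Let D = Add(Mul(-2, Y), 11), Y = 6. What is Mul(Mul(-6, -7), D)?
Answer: -42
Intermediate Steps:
D = -1 (D = Add(Mul(-2, 6), 11) = Add(-12, 11) = -1)
Mul(Mul(-6, -7), D) = Mul(Mul(-6, -7), -1) = Mul(42, -1) = -42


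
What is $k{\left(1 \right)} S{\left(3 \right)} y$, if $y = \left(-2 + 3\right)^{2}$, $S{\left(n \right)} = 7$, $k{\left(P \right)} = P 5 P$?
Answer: $35$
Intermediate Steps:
$k{\left(P \right)} = 5 P^{2}$ ($k{\left(P \right)} = 5 P P = 5 P^{2}$)
$y = 1$ ($y = 1^{2} = 1$)
$k{\left(1 \right)} S{\left(3 \right)} y = 5 \cdot 1^{2} \cdot 7 \cdot 1 = 5 \cdot 1 \cdot 7 \cdot 1 = 5 \cdot 7 \cdot 1 = 35 \cdot 1 = 35$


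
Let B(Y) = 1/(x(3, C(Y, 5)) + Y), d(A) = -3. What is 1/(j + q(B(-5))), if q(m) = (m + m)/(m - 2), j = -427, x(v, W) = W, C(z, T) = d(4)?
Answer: -17/7257 ≈ -0.0023426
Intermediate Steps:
C(z, T) = -3
B(Y) = 1/(-3 + Y)
q(m) = 2*m/(-2 + m) (q(m) = (2*m)/(-2 + m) = 2*m/(-2 + m))
1/(j + q(B(-5))) = 1/(-427 + 2/((-3 - 5)*(-2 + 1/(-3 - 5)))) = 1/(-427 + 2/(-8*(-2 + 1/(-8)))) = 1/(-427 + 2*(-1/8)/(-2 - 1/8)) = 1/(-427 + 2*(-1/8)/(-17/8)) = 1/(-427 + 2*(-1/8)*(-8/17)) = 1/(-427 + 2/17) = 1/(-7257/17) = -17/7257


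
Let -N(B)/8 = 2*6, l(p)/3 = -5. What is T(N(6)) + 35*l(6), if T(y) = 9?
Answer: -516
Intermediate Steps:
l(p) = -15 (l(p) = 3*(-5) = -15)
N(B) = -96 (N(B) = -16*6 = -8*12 = -96)
T(N(6)) + 35*l(6) = 9 + 35*(-15) = 9 - 525 = -516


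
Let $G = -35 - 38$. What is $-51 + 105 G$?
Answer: $-7716$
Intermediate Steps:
$G = -73$
$-51 + 105 G = -51 + 105 \left(-73\right) = -51 - 7665 = -7716$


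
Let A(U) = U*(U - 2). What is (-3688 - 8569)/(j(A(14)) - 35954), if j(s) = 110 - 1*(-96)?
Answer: 12257/35748 ≈ 0.34287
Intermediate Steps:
A(U) = U*(-2 + U)
j(s) = 206 (j(s) = 110 + 96 = 206)
(-3688 - 8569)/(j(A(14)) - 35954) = (-3688 - 8569)/(206 - 35954) = -12257/(-35748) = -12257*(-1/35748) = 12257/35748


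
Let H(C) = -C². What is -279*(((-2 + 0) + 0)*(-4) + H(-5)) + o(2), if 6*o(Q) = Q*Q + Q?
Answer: 4744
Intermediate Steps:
o(Q) = Q/6 + Q²/6 (o(Q) = (Q*Q + Q)/6 = (Q² + Q)/6 = (Q + Q²)/6 = Q/6 + Q²/6)
-279*(((-2 + 0) + 0)*(-4) + H(-5)) + o(2) = -279*(((-2 + 0) + 0)*(-4) - 1*(-5)²) + (⅙)*2*(1 + 2) = -279*((-2 + 0)*(-4) - 1*25) + (⅙)*2*3 = -279*(-2*(-4) - 25) + 1 = -279*(8 - 25) + 1 = -279*(-17) + 1 = 4743 + 1 = 4744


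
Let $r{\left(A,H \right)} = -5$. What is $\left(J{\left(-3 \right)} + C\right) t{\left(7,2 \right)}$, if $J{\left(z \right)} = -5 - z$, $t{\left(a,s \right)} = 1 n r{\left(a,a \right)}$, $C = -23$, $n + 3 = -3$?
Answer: $-750$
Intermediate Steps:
$n = -6$ ($n = -3 - 3 = -6$)
$t{\left(a,s \right)} = 30$ ($t{\left(a,s \right)} = 1 \left(-6\right) \left(-5\right) = \left(-6\right) \left(-5\right) = 30$)
$\left(J{\left(-3 \right)} + C\right) t{\left(7,2 \right)} = \left(\left(-5 - -3\right) - 23\right) 30 = \left(\left(-5 + 3\right) - 23\right) 30 = \left(-2 - 23\right) 30 = \left(-25\right) 30 = -750$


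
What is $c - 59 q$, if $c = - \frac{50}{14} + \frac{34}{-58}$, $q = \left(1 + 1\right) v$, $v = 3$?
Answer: $- \frac{72706}{203} \approx -358.16$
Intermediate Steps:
$q = 6$ ($q = \left(1 + 1\right) 3 = 2 \cdot 3 = 6$)
$c = - \frac{844}{203}$ ($c = \left(-50\right) \frac{1}{14} + 34 \left(- \frac{1}{58}\right) = - \frac{25}{7} - \frac{17}{29} = - \frac{844}{203} \approx -4.1576$)
$c - 59 q = - \frac{844}{203} - 354 = - \frac{72706}{203}$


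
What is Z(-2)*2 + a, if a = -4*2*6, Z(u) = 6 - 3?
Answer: -42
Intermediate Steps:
Z(u) = 3
a = -48 (a = -8*6 = -48)
Z(-2)*2 + a = 3*2 - 48 = 6 - 48 = -42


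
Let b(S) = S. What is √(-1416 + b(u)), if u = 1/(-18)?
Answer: I*√50978/6 ≈ 37.63*I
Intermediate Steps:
u = -1/18 ≈ -0.055556
√(-1416 + b(u)) = √(-1416 - 1/18) = √(-25489/18) = I*√50978/6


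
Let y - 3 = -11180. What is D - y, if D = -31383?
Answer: -20206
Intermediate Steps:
y = -11177 (y = 3 - 11180 = -11177)
D - y = -31383 - 1*(-11177) = -31383 + 11177 = -20206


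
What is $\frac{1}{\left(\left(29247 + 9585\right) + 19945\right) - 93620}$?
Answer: $- \frac{1}{34843} \approx -2.87 \cdot 10^{-5}$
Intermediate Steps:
$\frac{1}{\left(\left(29247 + 9585\right) + 19945\right) - 93620} = \frac{1}{\left(38832 + 19945\right) - 93620} = \frac{1}{58777 - 93620} = \frac{1}{-34843} = - \frac{1}{34843}$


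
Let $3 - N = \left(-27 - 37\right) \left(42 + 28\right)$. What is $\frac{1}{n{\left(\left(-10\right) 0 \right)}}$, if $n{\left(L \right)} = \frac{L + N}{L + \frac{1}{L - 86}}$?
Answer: $- \frac{1}{385538} \approx -2.5938 \cdot 10^{-6}$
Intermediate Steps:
$N = 4483$ ($N = 3 - \left(-27 - 37\right) \left(42 + 28\right) = 3 - \left(-64\right) 70 = 3 - -4480 = 3 + 4480 = 4483$)
$n{\left(L \right)} = \frac{4483 + L}{L + \frac{1}{-86 + L}}$ ($n{\left(L \right)} = \frac{L + 4483}{L + \frac{1}{L - 86}} = \frac{4483 + L}{L + \frac{1}{-86 + L}}$)
$\frac{1}{n{\left(\left(-10\right) 0 \right)}} = \frac{1}{\frac{1}{1 + \left(\left(-10\right) 0\right)^{2} - 86 \left(\left(-10\right) 0\right)} \left(-385538 + \left(\left(-10\right) 0\right)^{2} + 4397 \left(\left(-10\right) 0\right)\right)} = \frac{1}{\frac{1}{1 + 0^{2} - 0} \left(-385538 + 0^{2} + 4397 \cdot 0\right)} = \frac{1}{\frac{1}{1 + 0 + 0} \left(-385538 + 0 + 0\right)} = \frac{1}{1^{-1} \left(-385538\right)} = \frac{1}{1 \left(-385538\right)} = \frac{1}{-385538} = - \frac{1}{385538}$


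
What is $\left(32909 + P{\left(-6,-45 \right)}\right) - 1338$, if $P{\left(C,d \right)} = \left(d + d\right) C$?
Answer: $32111$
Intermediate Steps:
$P{\left(C,d \right)} = 2 C d$ ($P{\left(C,d \right)} = 2 d C = 2 C d$)
$\left(32909 + P{\left(-6,-45 \right)}\right) - 1338 = \left(32909 + 2 \left(-6\right) \left(-45\right)\right) - 1338 = \left(32909 + 540\right) - 1338 = 33449 - 1338 = 32111$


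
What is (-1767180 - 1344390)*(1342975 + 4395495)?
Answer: -17855651097900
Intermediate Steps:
(-1767180 - 1344390)*(1342975 + 4395495) = -3111570*5738470 = -17855651097900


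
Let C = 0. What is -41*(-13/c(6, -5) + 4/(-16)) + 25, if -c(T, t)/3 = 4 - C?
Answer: -55/6 ≈ -9.1667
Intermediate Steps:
c(T, t) = -12 (c(T, t) = -3*(4 - 1*0) = -3*(4 + 0) = -3*4 = -12)
-41*(-13/c(6, -5) + 4/(-16)) + 25 = -41*(-13/(-12) + 4/(-16)) + 25 = -41*(-13*(-1/12) + 4*(-1/16)) + 25 = -41*(13/12 - ¼) + 25 = -41*⅚ + 25 = -205/6 + 25 = -55/6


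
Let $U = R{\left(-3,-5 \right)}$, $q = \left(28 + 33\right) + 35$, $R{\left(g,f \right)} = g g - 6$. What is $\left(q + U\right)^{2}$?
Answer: $9801$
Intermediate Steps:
$R{\left(g,f \right)} = -6 + g^{2}$ ($R{\left(g,f \right)} = g^{2} - 6 = -6 + g^{2}$)
$q = 96$ ($q = 61 + 35 = 96$)
$U = 3$ ($U = -6 + \left(-3\right)^{2} = -6 + 9 = 3$)
$\left(q + U\right)^{2} = \left(96 + 3\right)^{2} = 99^{2} = 9801$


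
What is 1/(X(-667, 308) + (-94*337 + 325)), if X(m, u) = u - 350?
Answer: -1/31395 ≈ -3.1852e-5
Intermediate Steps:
X(m, u) = -350 + u
1/(X(-667, 308) + (-94*337 + 325)) = 1/((-350 + 308) + (-94*337 + 325)) = 1/(-42 + (-31678 + 325)) = 1/(-42 - 31353) = 1/(-31395) = -1/31395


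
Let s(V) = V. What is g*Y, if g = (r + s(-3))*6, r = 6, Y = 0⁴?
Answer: 0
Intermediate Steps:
Y = 0
g = 18 (g = (6 - 3)*6 = 3*6 = 18)
g*Y = 18*0 = 0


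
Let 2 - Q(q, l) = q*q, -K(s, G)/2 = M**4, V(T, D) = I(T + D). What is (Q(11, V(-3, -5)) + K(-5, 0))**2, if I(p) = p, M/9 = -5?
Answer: 67262453474161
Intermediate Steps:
M = -45 (M = 9*(-5) = -45)
V(T, D) = D + T (V(T, D) = T + D = D + T)
K(s, G) = -8201250 (K(s, G) = -2*(-45)**4 = -2*4100625 = -8201250)
Q(q, l) = 2 - q**2 (Q(q, l) = 2 - q*q = 2 - q**2)
(Q(11, V(-3, -5)) + K(-5, 0))**2 = ((2 - 1*11**2) - 8201250)**2 = ((2 - 1*121) - 8201250)**2 = ((2 - 121) - 8201250)**2 = (-119 - 8201250)**2 = (-8201369)**2 = 67262453474161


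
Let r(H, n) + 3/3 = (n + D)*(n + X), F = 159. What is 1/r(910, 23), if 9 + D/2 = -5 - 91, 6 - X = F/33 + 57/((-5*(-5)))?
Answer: -25/102416 ≈ -0.00024410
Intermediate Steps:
X = -302/275 (X = 6 - (159/33 + 57/((-5*(-5)))) = 6 - (159*(1/33) + 57/25) = 6 - (53/11 + 57*(1/25)) = 6 - (53/11 + 57/25) = 6 - 1*1952/275 = 6 - 1952/275 = -302/275 ≈ -1.0982)
D = -210 (D = -18 + 2*(-5 - 91) = -18 + 2*(-96) = -18 - 192 = -210)
r(H, n) = -1 + (-210 + n)*(-302/275 + n) (r(H, n) = -1 + (n - 210)*(n - 302/275) = -1 + (-210 + n)*(-302/275 + n))
1/r(910, 23) = 1/(12629/55 + 23² - 58052/275*23) = 1/(12629/55 + 529 - 1335196/275) = 1/(-102416/25) = -25/102416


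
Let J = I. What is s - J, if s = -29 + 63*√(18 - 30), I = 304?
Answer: -333 + 126*I*√3 ≈ -333.0 + 218.24*I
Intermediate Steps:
J = 304
s = -29 + 126*I*√3 (s = -29 + 63*√(-12) = -29 + 63*(2*I*√3) = -29 + 126*I*√3 ≈ -29.0 + 218.24*I)
s - J = (-29 + 126*I*√3) - 1*304 = (-29 + 126*I*√3) - 304 = -333 + 126*I*√3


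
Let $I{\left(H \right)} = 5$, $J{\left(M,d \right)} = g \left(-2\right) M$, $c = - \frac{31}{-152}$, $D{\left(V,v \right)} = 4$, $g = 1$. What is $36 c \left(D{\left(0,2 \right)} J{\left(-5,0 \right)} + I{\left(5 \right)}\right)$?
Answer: $\frac{12555}{38} \approx 330.39$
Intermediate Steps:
$c = \frac{31}{152}$ ($c = \left(-31\right) \left(- \frac{1}{152}\right) = \frac{31}{152} \approx 0.20395$)
$J{\left(M,d \right)} = - 2 M$ ($J{\left(M,d \right)} = 1 \left(-2\right) M = - 2 M$)
$36 c \left(D{\left(0,2 \right)} J{\left(-5,0 \right)} + I{\left(5 \right)}\right) = 36 \cdot \frac{31}{152} \left(4 \left(\left(-2\right) \left(-5\right)\right) + 5\right) = \frac{279 \left(4 \cdot 10 + 5\right)}{38} = \frac{279 \left(40 + 5\right)}{38} = \frac{279}{38} \cdot 45 = \frac{12555}{38}$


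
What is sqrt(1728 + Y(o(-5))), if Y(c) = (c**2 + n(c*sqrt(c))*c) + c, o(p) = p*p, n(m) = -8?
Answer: 33*sqrt(2) ≈ 46.669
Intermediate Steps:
o(p) = p**2
Y(c) = c**2 - 7*c (Y(c) = (c**2 - 8*c) + c = c**2 - 7*c)
sqrt(1728 + Y(o(-5))) = sqrt(1728 + (-5)**2*(-7 + (-5)**2)) = sqrt(1728 + 25*(-7 + 25)) = sqrt(1728 + 25*18) = sqrt(1728 + 450) = sqrt(2178) = 33*sqrt(2)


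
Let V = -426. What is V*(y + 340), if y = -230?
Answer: -46860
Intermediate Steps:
V*(y + 340) = -426*(-230 + 340) = -426*110 = -46860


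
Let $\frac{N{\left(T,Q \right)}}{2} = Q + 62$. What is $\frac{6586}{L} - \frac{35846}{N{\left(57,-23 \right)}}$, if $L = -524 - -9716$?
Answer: $- \frac{9138409}{19916} \approx -458.85$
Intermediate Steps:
$N{\left(T,Q \right)} = 124 + 2 Q$ ($N{\left(T,Q \right)} = 2 \left(Q + 62\right) = 2 \left(62 + Q\right) = 124 + 2 Q$)
$L = 9192$ ($L = -524 + 9716 = 9192$)
$\frac{6586}{L} - \frac{35846}{N{\left(57,-23 \right)}} = \frac{6586}{9192} - \frac{35846}{124 + 2 \left(-23\right)} = 6586 \cdot \frac{1}{9192} - \frac{35846}{124 - 46} = \frac{3293}{4596} - \frac{35846}{78} = \frac{3293}{4596} - \frac{17923}{39} = - \frac{9138409}{19916}$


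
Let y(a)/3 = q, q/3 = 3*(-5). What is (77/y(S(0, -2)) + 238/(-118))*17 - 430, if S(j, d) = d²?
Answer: -3775286/7965 ≈ -473.98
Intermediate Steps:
q = -45 (q = 3*(3*(-5)) = 3*(-15) = -45)
y(a) = -135 (y(a) = 3*(-45) = -135)
(77/y(S(0, -2)) + 238/(-118))*17 - 430 = (77/(-135) + 238/(-118))*17 - 430 = (77*(-1/135) + 238*(-1/118))*17 - 430 = (-77/135 - 119/59)*17 - 430 = -20608/7965*17 - 430 = -350336/7965 - 430 = -3775286/7965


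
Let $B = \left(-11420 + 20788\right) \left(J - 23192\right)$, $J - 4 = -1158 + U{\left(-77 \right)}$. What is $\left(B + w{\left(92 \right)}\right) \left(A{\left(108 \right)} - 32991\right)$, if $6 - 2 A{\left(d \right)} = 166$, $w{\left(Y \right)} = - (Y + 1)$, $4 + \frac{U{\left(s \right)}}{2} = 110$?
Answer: $7476936570755$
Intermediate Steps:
$U{\left(s \right)} = 212$ ($U{\left(s \right)} = -8 + 2 \cdot 110 = -8 + 220 = 212$)
$w{\left(Y \right)} = -1 - Y$ ($w{\left(Y \right)} = - (1 + Y) = -1 - Y$)
$J = -942$ ($J = 4 + \left(-1158 + 212\right) = 4 - 946 = -942$)
$B = -226087312$ ($B = \left(-11420 + 20788\right) \left(-942 - 23192\right) = 9368 \left(-24134\right) = -226087312$)
$A{\left(d \right)} = -80$ ($A{\left(d \right)} = 3 - 83 = -80$)
$\left(B + w{\left(92 \right)}\right) \left(A{\left(108 \right)} - 32991\right) = \left(-226087312 - 93\right) \left(-80 - 32991\right) = \left(-226087312 - 93\right) \left(-33071\right) = \left(-226087405\right) \left(-33071\right) = 7476936570755$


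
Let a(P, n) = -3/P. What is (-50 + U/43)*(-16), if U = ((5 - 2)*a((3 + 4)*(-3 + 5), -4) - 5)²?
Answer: 1660636/2107 ≈ 788.15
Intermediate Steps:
U = 6241/196 (U = ((5 - 2)*(-3*1/((-3 + 5)*(3 + 4))) - 5)² = (3*(-3/(7*2)) - 5)² = (3*(-3/14) - 5)² = (-9/14 - 5)² = (-79/14)² = 6241/196 ≈ 31.842)
(-50 + U/43)*(-16) = (-50 + (6241/196)/43)*(-16) = (-50 + (6241/196)*(1/43))*(-16) = (-50 + 6241/8428)*(-16) = -415159/8428*(-16) = 1660636/2107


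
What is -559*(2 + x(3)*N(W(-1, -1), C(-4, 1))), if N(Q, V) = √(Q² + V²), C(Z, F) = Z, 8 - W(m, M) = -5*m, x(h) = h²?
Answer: -26273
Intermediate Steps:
W(m, M) = 8 + 5*m (W(m, M) = 8 - (-5)*m = 8 + 5*m)
-559*(2 + x(3)*N(W(-1, -1), C(-4, 1))) = -559*(2 + 3²*√((8 + 5*(-1))² + (-4)²)) = -559*(2 + 9*√((8 - 5)² + 16)) = -559*(2 + 9*√(3² + 16)) = -559*(2 + 9*√(9 + 16)) = -559*(2 + 9*√25) = -559*(2 + 9*5) = -559*(2 + 45) = -559*47 = -26273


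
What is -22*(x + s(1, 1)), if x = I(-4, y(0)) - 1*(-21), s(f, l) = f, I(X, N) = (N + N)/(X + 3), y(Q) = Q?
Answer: -484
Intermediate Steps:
I(X, N) = 2*N/(3 + X) (I(X, N) = (2*N)/(3 + X) = 2*N/(3 + X))
x = 21 (x = 2*0/(3 - 4) - 1*(-21) = 2*0/(-1) + 21 = 2*0*(-1) + 21 = 0 + 21 = 21)
-22*(x + s(1, 1)) = -22*(21 + 1) = -22*22 = -484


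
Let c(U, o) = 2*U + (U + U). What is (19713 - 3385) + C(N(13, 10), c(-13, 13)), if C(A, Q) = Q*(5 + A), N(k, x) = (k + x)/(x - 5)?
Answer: 79144/5 ≈ 15829.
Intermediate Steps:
c(U, o) = 4*U (c(U, o) = 2*U + 2*U = 4*U)
N(k, x) = (k + x)/(-5 + x)
(19713 - 3385) + C(N(13, 10), c(-13, 13)) = (19713 - 3385) + (4*(-13))*(5 + (13 + 10)/(-5 + 10)) = 16328 - 52*(5 + 23/5) = 16328 - 52*48/5 = 16328 - 2496/5 = 79144/5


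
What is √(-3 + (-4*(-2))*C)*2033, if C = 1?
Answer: 2033*√5 ≈ 4545.9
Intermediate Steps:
√(-3 + (-4*(-2))*C)*2033 = √(-3 - 4*(-2)*1)*2033 = √(-3 + 8*1)*2033 = √(-3 + 8)*2033 = √5*2033 = 2033*√5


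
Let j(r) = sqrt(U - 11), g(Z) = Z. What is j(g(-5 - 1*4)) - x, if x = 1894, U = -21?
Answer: -1894 + 4*I*sqrt(2) ≈ -1894.0 + 5.6569*I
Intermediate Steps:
j(r) = 4*I*sqrt(2) (j(r) = sqrt(-21 - 11) = sqrt(-32) = 4*I*sqrt(2))
j(g(-5 - 1*4)) - x = 4*I*sqrt(2) - 1*1894 = 4*I*sqrt(2) - 1894 = -1894 + 4*I*sqrt(2)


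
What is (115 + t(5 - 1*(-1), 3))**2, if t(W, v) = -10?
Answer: 11025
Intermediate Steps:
(115 + t(5 - 1*(-1), 3))**2 = (115 - 10)**2 = 105**2 = 11025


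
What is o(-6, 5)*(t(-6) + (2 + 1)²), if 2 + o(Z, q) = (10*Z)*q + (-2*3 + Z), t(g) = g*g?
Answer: -14130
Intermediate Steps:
t(g) = g²
o(Z, q) = -8 + Z + 10*Z*q (o(Z, q) = -2 + ((10*Z)*q + (-2*3 + Z)) = -2 + (10*Z*q + (-6 + Z)) = -2 + (-6 + Z + 10*Z*q) = -8 + Z + 10*Z*q)
o(-6, 5)*(t(-6) + (2 + 1)²) = (-8 - 6 + 10*(-6)*5)*((-6)² + (2 + 1)²) = (-8 - 6 - 300)*(36 + 3²) = -314*(36 + 9) = -314*45 = -14130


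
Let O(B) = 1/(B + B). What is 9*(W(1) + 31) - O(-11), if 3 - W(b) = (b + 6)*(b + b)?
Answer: 3961/22 ≈ 180.05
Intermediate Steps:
W(b) = 3 - 2*b*(6 + b) (W(b) = 3 - (b + 6)*(b + b) = 3 - (6 + b)*2*b = 3 - 2*b*(6 + b))
O(B) = 1/(2*B)
9*(W(1) + 31) - O(-11) = 9*((3 - 12*1 - 2*1²) + 31) - 1/(2*(-11)) = 9*((3 - 12 - 2*1) + 31) - (-1)/(2*11) = 9*((3 - 12 - 2) + 31) - 1*(-1/22) = 9*(-11 + 31) + 1/22 = 9*20 + 1/22 = 180 + 1/22 = 3961/22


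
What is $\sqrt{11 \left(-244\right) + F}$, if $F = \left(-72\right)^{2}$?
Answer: $50$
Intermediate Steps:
$F = 5184$
$\sqrt{11 \left(-244\right) + F} = \sqrt{11 \left(-244\right) + 5184} = \sqrt{-2684 + 5184} = \sqrt{2500} = 50$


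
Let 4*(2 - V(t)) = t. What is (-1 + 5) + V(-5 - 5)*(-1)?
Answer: -½ ≈ -0.50000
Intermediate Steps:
V(t) = 2 - t/4
(-1 + 5) + V(-5 - 5)*(-1) = (-1 + 5) + (2 - (-5 - 5)/4)*(-1) = 4 + (2 - ¼*(-10))*(-1) = 4 + (2 + 5/2)*(-1) = 4 + (9/2)*(-1) = 4 - 9/2 = -½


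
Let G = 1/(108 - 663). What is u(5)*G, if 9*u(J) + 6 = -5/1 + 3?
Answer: 8/4995 ≈ 0.0016016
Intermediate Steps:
G = -1/555 (G = 1/(-555) = -1/555 ≈ -0.0018018)
u(J) = -8/9 (u(J) = -⅔ + (-5/1 + 3)/9 = -⅔ + (-5*1 + 3)/9 = -⅔ + (-5 + 3)/9 = -⅔ + (⅑)*(-2) = -⅔ - 2/9 = -8/9)
u(5)*G = -8/9*(-1/555) = 8/4995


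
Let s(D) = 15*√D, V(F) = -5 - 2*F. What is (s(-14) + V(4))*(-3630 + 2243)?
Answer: 18031 - 20805*I*√14 ≈ 18031.0 - 77845.0*I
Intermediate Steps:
(s(-14) + V(4))*(-3630 + 2243) = (15*√(-14) + (-5 - 2*4))*(-3630 + 2243) = (15*(I*√14) + (-5 - 8))*(-1387) = (15*I*√14 - 13)*(-1387) = (-13 + 15*I*√14)*(-1387) = 18031 - 20805*I*√14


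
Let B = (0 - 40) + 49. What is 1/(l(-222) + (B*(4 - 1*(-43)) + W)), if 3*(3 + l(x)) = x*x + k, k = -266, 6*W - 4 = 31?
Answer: 6/100591 ≈ 5.9647e-5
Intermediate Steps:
W = 35/6 (W = ⅔ + (⅙)*31 = ⅔ + 31/6 = 35/6 ≈ 5.8333)
B = 9 (B = -40 + 49 = 9)
l(x) = -275/3 + x²/3 (l(x) = -3 + (x*x - 266)/3 = -3 + (x² - 266)/3 = -3 + (-266 + x²)/3 = -3 + (-266/3 + x²/3) = -275/3 + x²/3)
1/(l(-222) + (B*(4 - 1*(-43)) + W)) = 1/((-275/3 + (⅓)*(-222)²) + (9*(4 - 1*(-43)) + 35/6)) = 1/((-275/3 + (⅓)*49284) + (9*(4 + 43) + 35/6)) = 1/((-275/3 + 16428) + (9*47 + 35/6)) = 1/(49009/3 + (423 + 35/6)) = 1/(49009/3 + 2573/6) = 1/(100591/6) = 6/100591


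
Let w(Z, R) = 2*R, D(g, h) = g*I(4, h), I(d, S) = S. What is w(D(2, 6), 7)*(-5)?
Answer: -70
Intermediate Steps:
D(g, h) = g*h
w(D(2, 6), 7)*(-5) = (2*7)*(-5) = 14*(-5) = -70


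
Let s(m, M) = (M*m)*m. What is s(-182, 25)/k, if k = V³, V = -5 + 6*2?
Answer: 16900/7 ≈ 2414.3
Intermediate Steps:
s(m, M) = M*m²
V = 7 (V = -5 + 12 = 7)
k = 343 (k = 7³ = 343)
s(-182, 25)/k = (25*(-182)²)/343 = (25*33124)*(1/343) = 828100*(1/343) = 16900/7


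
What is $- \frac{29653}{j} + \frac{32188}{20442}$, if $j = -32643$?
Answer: $\frac{21242045}{8554977} \approx 2.483$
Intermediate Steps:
$- \frac{29653}{j} + \frac{32188}{20442} = - \frac{29653}{-32643} + \frac{32188}{20442} = \left(-29653\right) \left(- \frac{1}{32643}\right) + 32188 \cdot \frac{1}{20442} = \frac{2281}{2511} + \frac{16094}{10221} = \frac{21242045}{8554977}$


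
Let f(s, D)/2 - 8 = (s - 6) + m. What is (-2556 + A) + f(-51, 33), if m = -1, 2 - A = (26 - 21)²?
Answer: -2679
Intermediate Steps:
A = -23 (A = 2 - (26 - 21)² = 2 - 1*5² = 2 - 1*25 = 2 - 25 = -23)
f(s, D) = 2 + 2*s (f(s, D) = 16 + 2*((s - 6) - 1) = 16 + 2*((-6 + s) - 1) = 16 + 2*(-7 + s) = 16 + (-14 + 2*s) = 2 + 2*s)
(-2556 + A) + f(-51, 33) = (-2556 - 23) + (2 + 2*(-51)) = -2579 + (2 - 102) = -2579 - 100 = -2679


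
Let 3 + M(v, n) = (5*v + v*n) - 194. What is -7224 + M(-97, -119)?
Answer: 3637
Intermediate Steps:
M(v, n) = -197 + 5*v + n*v (M(v, n) = -3 + ((5*v + v*n) - 194) = -3 + ((5*v + n*v) - 194) = -3 + (-194 + 5*v + n*v) = -197 + 5*v + n*v)
-7224 + M(-97, -119) = -7224 + (-197 + 5*(-97) - 119*(-97)) = -7224 + (-197 - 485 + 11543) = -7224 + 10861 = 3637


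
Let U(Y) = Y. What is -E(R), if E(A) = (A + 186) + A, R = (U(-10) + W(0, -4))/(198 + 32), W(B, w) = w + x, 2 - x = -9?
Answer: -21387/115 ≈ -185.97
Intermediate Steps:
x = 11 (x = 2 - 1*(-9) = 2 + 9 = 11)
W(B, w) = 11 + w (W(B, w) = w + 11 = 11 + w)
R = -3/230 (R = (-10 + (11 - 4))/(198 + 32) = (-10 + 7)/230 = -3*1/230 = -3/230 ≈ -0.013043)
E(A) = 186 + 2*A (E(A) = (186 + A) + A = 186 + 2*A)
-E(R) = -(186 + 2*(-3/230)) = -(186 - 3/115) = -1*21387/115 = -21387/115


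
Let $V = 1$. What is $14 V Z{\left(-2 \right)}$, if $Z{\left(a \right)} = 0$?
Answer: $0$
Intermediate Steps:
$14 V Z{\left(-2 \right)} = 14 \cdot 1 \cdot 0 = 14 \cdot 0 = 0$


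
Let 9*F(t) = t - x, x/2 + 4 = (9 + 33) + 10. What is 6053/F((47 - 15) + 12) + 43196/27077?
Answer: -1472827537/1408004 ≈ -1046.0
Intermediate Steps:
x = 96 (x = -8 + 2*((9 + 33) + 10) = -8 + 2*(42 + 10) = -8 + 2*52 = -8 + 104 = 96)
F(t) = -32/3 + t/9 (F(t) = (t - 1*96)/9 = (t - 96)/9 = (-96 + t)/9 = -32/3 + t/9)
6053/F((47 - 15) + 12) + 43196/27077 = 6053/(-32/3 + ((47 - 15) + 12)/9) + 43196/27077 = 6053/(-32/3 + (32 + 12)/9) + 43196*(1/27077) = 6053/(-32/3 + (⅑)*44) + 43196/27077 = 6053/(-32/3 + 44/9) + 43196/27077 = 6053/(-52/9) + 43196/27077 = 6053*(-9/52) + 43196/27077 = -54477/52 + 43196/27077 = -1472827537/1408004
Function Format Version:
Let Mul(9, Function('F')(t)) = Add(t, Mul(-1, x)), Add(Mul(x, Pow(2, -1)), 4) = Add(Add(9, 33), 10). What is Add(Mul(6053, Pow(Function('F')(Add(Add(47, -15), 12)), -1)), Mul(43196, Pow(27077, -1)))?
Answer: Rational(-1472827537, 1408004) ≈ -1046.0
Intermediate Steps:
x = 96 (x = Add(-8, Mul(2, Add(Add(9, 33), 10))) = Add(-8, Mul(2, Add(42, 10))) = Add(-8, Mul(2, 52)) = Add(-8, 104) = 96)
Function('F')(t) = Add(Rational(-32, 3), Mul(Rational(1, 9), t)) (Function('F')(t) = Mul(Rational(1, 9), Add(t, Mul(-1, 96))) = Mul(Rational(1, 9), Add(t, -96)) = Mul(Rational(1, 9), Add(-96, t)) = Add(Rational(-32, 3), Mul(Rational(1, 9), t)))
Add(Mul(6053, Pow(Function('F')(Add(Add(47, -15), 12)), -1)), Mul(43196, Pow(27077, -1))) = Add(Mul(6053, Pow(Add(Rational(-32, 3), Mul(Rational(1, 9), Add(Add(47, -15), 12))), -1)), Mul(43196, Pow(27077, -1))) = Add(Mul(6053, Pow(Add(Rational(-32, 3), Mul(Rational(1, 9), Add(32, 12))), -1)), Mul(43196, Rational(1, 27077))) = Add(Mul(6053, Pow(Add(Rational(-32, 3), Mul(Rational(1, 9), 44)), -1)), Rational(43196, 27077)) = Add(Mul(6053, Pow(Add(Rational(-32, 3), Rational(44, 9)), -1)), Rational(43196, 27077)) = Add(Mul(6053, Pow(Rational(-52, 9), -1)), Rational(43196, 27077)) = Add(Mul(6053, Rational(-9, 52)), Rational(43196, 27077)) = Add(Rational(-54477, 52), Rational(43196, 27077)) = Rational(-1472827537, 1408004)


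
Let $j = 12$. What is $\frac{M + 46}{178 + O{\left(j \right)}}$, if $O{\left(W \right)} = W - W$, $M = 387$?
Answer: $\frac{433}{178} \approx 2.4326$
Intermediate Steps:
$O{\left(W \right)} = 0$
$\frac{M + 46}{178 + O{\left(j \right)}} = \frac{387 + 46}{178 + 0} = \frac{433}{178}$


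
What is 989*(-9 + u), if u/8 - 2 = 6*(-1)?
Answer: -40549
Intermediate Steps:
u = -32 (u = 16 + 8*(6*(-1)) = 16 + 8*(-6) = 16 - 48 = -32)
989*(-9 + u) = 989*(-9 - 32) = 989*(-41) = -40549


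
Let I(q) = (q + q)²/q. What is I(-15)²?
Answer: 3600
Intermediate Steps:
I(q) = 4*q (I(q) = (2*q)²/q = (4*q²)/q = 4*q)
I(-15)² = (4*(-15))² = (-60)² = 3600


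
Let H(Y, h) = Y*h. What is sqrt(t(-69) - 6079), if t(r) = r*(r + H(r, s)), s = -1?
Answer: I*sqrt(6079) ≈ 77.968*I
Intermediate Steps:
t(r) = 0 (t(r) = r*(r + r*(-1)) = r*(r - r) = r*0 = 0)
sqrt(t(-69) - 6079) = sqrt(0 - 6079) = sqrt(-6079) = I*sqrt(6079)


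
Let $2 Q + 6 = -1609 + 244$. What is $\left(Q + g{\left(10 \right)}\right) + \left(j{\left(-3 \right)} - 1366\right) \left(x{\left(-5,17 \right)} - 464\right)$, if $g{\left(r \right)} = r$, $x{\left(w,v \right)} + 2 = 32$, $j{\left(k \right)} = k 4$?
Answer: $\frac{1194753}{2} \approx 5.9738 \cdot 10^{5}$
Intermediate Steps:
$j{\left(k \right)} = 4 k$
$x{\left(w,v \right)} = 30$ ($x{\left(w,v \right)} = -2 + 32 = 30$)
$Q = - \frac{1371}{2}$ ($Q = -3 + \frac{-1609 + 244}{2} = -3 + \frac{1}{2} \left(-1365\right) = -3 - \frac{1365}{2} = - \frac{1371}{2} \approx -685.5$)
$\left(Q + g{\left(10 \right)}\right) + \left(j{\left(-3 \right)} - 1366\right) \left(x{\left(-5,17 \right)} - 464\right) = \left(- \frac{1371}{2} + 10\right) + \left(4 \left(-3\right) - 1366\right) \left(30 - 464\right) = - \frac{1351}{2} + \left(-12 - 1366\right) \left(-434\right) = - \frac{1351}{2} - -598052 = - \frac{1351}{2} + 598052 = \frac{1194753}{2}$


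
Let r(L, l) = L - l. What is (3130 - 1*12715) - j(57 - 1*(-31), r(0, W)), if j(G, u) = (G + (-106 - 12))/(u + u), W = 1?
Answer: -9600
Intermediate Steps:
j(G, u) = (-118 + G)/(2*u) (j(G, u) = (G - 118)/((2*u)) = (-118 + G)*(1/(2*u)) = (-118 + G)/(2*u))
(3130 - 1*12715) - j(57 - 1*(-31), r(0, W)) = (3130 - 1*12715) - (-118 + (57 - 1*(-31)))/(2*(0 - 1*1)) = (3130 - 12715) - (-118 + (57 + 31))/(2*(0 - 1)) = -9585 - (-118 + 88)/(2*(-1)) = -9585 - (-1)*(-30)/2 = -9585 - 1*15 = -9585 - 15 = -9600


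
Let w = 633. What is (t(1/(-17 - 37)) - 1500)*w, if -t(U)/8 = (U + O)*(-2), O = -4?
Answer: -8911796/9 ≈ -9.9020e+5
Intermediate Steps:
t(U) = -64 + 16*U (t(U) = -8*(U - 4)*(-2) = -8*(-4 + U)*(-2) = -8*(8 - 2*U) = -64 + 16*U)
(t(1/(-17 - 37)) - 1500)*w = ((-64 + 16/(-17 - 37)) - 1500)*633 = ((-64 + 16/(-54)) - 1500)*633 = ((-64 + 16*(-1/54)) - 1500)*633 = ((-64 - 8/27) - 1500)*633 = (-1736/27 - 1500)*633 = -42236/27*633 = -8911796/9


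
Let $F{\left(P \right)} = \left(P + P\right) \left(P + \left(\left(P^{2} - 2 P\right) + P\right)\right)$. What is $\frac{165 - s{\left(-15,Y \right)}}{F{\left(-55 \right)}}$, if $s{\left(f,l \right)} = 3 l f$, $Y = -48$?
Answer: $\frac{399}{66550} \approx 0.0059955$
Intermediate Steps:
$s{\left(f,l \right)} = 3 f l$
$F{\left(P \right)} = 2 P^{3}$ ($F{\left(P \right)} = 2 P \left(P + \left(P^{2} - P\right)\right) = 2 P P^{2} = 2 P^{3}$)
$\frac{165 - s{\left(-15,Y \right)}}{F{\left(-55 \right)}} = \frac{165 - 3 \left(-15\right) \left(-48\right)}{2 \left(-55\right)^{3}} = \frac{165 - 2160}{2 \left(-166375\right)} = \frac{165 - 2160}{-332750} = \left(-1995\right) \left(- \frac{1}{332750}\right) = \frac{399}{66550}$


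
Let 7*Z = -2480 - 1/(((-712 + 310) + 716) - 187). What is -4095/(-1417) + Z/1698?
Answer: 147056227/54845966 ≈ 2.6813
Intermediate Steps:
Z = -314961/889 (Z = (-2480 - 1/(((-712 + 310) + 716) - 187))/7 = (-2480 - 1/((-402 + 716) - 187))/7 = (-2480 - 1/(314 - 187))/7 = (-2480 - 1/127)/7 = (⅐)*(-314961/127) = -314961/889 ≈ -354.29)
-4095/(-1417) + Z/1698 = -4095/(-1417) - 314961/889/1698 = -4095*(-1/1417) - 314961/889*1/1698 = 315/109 - 104987/503174 = 147056227/54845966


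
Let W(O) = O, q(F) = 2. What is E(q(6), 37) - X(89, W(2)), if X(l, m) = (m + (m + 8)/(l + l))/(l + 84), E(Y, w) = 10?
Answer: 153787/15397 ≈ 9.9881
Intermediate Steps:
X(l, m) = (m + (8 + m)/(2*l))/(84 + l) (X(l, m) = (m + (8 + m)/((2*l)))/(84 + l) = (m + (8 + m)*(1/(2*l)))/(84 + l) = (m + (8 + m)/(2*l))/(84 + l))
E(q(6), 37) - X(89, W(2)) = 10 - (4 + (1/2)*2 + 89*2)/(89*(84 + 89)) = 10 - (4 + 1 + 178)/(89*173) = 10 - 183/(89*173) = 10 - 1*183/15397 = 10 - 183/15397 = 153787/15397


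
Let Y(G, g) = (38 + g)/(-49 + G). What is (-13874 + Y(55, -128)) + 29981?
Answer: 16092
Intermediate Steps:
Y(G, g) = (38 + g)/(-49 + G)
(-13874 + Y(55, -128)) + 29981 = (-13874 + (38 - 128)/(-49 + 55)) + 29981 = (-13874 - 90/6) + 29981 = (-13874 + (⅙)*(-90)) + 29981 = (-13874 - 15) + 29981 = -13889 + 29981 = 16092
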